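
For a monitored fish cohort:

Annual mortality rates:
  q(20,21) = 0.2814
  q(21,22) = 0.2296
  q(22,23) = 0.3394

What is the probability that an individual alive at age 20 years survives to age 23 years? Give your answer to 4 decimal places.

0.3657

Survival from 20 to 23 is the product of surviving each interval: (1 − 0.2814) × (1 − 0.2296) × (1 − 0.3394).
= 0.7186 × 0.7704 × 0.6606 = 0.365714.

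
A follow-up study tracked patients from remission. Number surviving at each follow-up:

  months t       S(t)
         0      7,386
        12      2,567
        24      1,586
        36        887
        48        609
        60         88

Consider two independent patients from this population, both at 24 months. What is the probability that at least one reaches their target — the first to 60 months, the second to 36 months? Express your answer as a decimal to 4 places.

p₁ = S(60)/S(24) = 88/1,586 = 0.055485; p₂ = S(36)/S(24) = 887/1,586 = 0.559269.
P(at least one) = 1 − (1−p₁)(1−p₂) = 1 − 0.944515 × 0.440731 = 0.583723.

0.5837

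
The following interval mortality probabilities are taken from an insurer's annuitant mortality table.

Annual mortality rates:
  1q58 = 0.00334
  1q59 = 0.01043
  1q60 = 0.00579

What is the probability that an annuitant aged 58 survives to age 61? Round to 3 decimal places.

3p58 = (1 − 0.00334) × (1 − 0.01043) × (1 − 0.00579).
= 0.99666 × 0.98957 × 0.99421 = 0.980554.

0.981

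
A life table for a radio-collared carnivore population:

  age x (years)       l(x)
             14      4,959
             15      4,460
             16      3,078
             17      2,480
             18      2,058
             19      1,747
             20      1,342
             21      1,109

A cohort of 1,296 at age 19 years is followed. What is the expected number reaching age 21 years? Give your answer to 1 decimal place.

822.7

The relevant probability is 1,109/1,747 = 0.634803.
Expected number = 1,296 × 0.634803 = 822.7.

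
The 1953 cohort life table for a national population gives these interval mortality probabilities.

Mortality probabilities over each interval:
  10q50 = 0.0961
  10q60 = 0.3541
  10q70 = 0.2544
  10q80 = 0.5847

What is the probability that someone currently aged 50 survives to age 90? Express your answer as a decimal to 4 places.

40p50 = (1 − 0.0961) × (1 − 0.3541) × (1 − 0.2544) × (1 − 0.5847).
= 0.9039 × 0.6459 × 0.7456 × 0.4153 = 0.180781.

0.1808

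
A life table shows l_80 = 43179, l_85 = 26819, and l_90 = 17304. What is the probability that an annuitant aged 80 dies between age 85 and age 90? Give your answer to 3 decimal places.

0.220

We want 5|5q80 = (l_85 − l_90)/l_80.
This is the probability of reaching 85 but not 90, conditional on being alive at 80: (l_85 − l_90) / l_80.
= (26819 − 17304) / 43179 = 9515 / 43179 = 0.220362.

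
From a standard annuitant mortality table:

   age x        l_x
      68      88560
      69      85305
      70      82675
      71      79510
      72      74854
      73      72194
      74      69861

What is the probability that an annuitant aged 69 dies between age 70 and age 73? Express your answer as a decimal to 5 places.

This is the probability of reaching 70 but not 73, conditional on being alive at 69: (l_70 − l_73) / l_69.
= (82675 − 72194) / 85305 = 10481 / 85305 = 0.122865.

0.12287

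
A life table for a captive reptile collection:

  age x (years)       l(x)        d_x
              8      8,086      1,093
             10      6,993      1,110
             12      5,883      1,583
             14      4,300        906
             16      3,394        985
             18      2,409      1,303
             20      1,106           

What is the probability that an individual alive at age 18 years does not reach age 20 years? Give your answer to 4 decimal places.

P(die before 20 | alive at 18) = 1 − l(20)/l(18) = 1 − 1,106/2,409 = (1,303)/2,409 = 0.540888.

0.5409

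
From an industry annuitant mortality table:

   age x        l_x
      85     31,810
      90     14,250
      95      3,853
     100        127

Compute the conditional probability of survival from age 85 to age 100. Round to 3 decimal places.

0.004

We want 15p85 = l_100/l_85.
The conditional survival probability is l_100/l_85 = 127/31,810 = 0.003992.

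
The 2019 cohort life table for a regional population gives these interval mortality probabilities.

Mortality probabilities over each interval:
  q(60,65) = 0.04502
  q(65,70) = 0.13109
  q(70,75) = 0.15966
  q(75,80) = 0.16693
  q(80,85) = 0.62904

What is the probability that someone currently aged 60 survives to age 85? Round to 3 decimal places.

Chaining the interval survival probabilities: (1 − 0.04502) × (1 − 0.13109) × (1 − 0.15966) × (1 − 0.16693) × (1 − 0.62904).
= 0.95498 × 0.86891 × 0.84034 × 0.83307 × 0.37096 = 0.215493.

0.215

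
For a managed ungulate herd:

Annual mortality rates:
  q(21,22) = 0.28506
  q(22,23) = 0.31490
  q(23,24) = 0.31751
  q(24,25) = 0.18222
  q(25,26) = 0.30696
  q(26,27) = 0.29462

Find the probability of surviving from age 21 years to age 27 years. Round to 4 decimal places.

Chaining the interval survival probabilities: (1 − 0.28506) × (1 − 0.31490) × (1 − 0.31751) × (1 − 0.18222) × (1 − 0.30696) × (1 − 0.29462).
= 0.71494 × 0.68510 × 0.68249 × 0.81778 × 0.69304 × 0.70538 = 0.133640.

0.1336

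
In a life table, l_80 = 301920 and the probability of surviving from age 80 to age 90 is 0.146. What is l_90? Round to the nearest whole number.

44080

l_90 = l_80 × p = 301920 × 0.146 = 44080.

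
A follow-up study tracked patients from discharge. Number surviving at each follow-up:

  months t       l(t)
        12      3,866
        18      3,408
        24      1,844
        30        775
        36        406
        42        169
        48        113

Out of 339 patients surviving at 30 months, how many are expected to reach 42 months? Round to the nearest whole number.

74

The relevant probability is 169/775 = 0.218065.
Expected number = 339 × 0.218065 = 74.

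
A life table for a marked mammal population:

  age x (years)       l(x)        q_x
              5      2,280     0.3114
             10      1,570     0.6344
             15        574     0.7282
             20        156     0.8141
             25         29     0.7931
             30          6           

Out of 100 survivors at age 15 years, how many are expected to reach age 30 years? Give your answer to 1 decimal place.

1.0

The relevant probability is 6/574 = 0.010453.
Expected number = 100 × 0.010453 = 1.0.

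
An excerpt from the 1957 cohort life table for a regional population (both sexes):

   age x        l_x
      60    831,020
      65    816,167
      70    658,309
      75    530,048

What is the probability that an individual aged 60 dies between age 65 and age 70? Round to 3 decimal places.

This is the probability of reaching 65 but not 70, conditional on being alive at 60: (l_65 − l_70) / l_60.
= (816,167 − 658,309) / 831,020 = 157,858 / 831,020 = 0.189957.

0.190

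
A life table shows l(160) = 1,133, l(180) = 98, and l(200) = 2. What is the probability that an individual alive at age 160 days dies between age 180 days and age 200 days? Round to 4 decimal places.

This is the probability of reaching 180 but not 200, conditional on being alive at 160: (l(180) − l(200)) / l(160).
= (98 − 2) / 1,133 = 96 / 1,133 = 0.084731.

0.0847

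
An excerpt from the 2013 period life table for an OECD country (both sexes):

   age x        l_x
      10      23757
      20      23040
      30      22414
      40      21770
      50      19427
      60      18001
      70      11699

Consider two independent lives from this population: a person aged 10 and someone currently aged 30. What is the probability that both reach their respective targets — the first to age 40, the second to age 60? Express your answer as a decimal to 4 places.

0.7359

p₁ = l_40/l_10 = 21770/23757 = 0.916361; p₂ = l_60/l_30 = 18001/22414 = 0.803114.
P(both) = p₁ × p₂ = 0.916361 × 0.803114 = 0.735942.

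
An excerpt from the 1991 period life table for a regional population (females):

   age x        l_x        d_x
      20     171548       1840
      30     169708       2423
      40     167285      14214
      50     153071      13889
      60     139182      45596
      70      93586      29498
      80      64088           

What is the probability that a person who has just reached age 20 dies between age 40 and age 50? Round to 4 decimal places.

0.0829

We want 20|10q20 = (l_40 − l_50)/l_20.
This is the probability of reaching 40 but not 50, conditional on being alive at 20: (l_40 − l_50) / l_20.
= (167285 − 153071) / 171548 = 14214 / 171548 = 0.082857.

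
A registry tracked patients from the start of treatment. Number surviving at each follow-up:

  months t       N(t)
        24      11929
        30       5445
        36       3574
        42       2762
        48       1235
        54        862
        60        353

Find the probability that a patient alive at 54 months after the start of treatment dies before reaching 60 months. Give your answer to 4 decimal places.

0.5905

P(die before 60 | alive at 54) = 1 − N(60)/N(54) = 1 − 353/862 = (509)/862 = 0.590487.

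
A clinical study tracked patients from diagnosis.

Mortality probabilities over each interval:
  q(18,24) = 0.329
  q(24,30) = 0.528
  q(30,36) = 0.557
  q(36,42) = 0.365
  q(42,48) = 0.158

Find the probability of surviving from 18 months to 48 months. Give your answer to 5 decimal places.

Chaining the interval survival probabilities: (1 − 0.329) × (1 − 0.528) × (1 − 0.557) × (1 − 0.365) × (1 − 0.158).
= 0.671 × 0.472 × 0.443 × 0.635 × 0.842 = 0.075016.

0.07502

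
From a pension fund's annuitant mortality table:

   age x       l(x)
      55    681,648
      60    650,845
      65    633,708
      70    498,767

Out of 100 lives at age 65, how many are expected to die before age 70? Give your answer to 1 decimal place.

The relevant probability is 1 − 498,767/633,708 = 0.212939.
Expected number = 100 × 0.212939 = 21.3.

21.3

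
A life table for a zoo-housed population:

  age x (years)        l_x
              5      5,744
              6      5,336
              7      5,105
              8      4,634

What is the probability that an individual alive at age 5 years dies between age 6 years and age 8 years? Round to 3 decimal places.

This is the probability of reaching 6 but not 8, conditional on being alive at 5: (l_6 − l_8) / l_5.
= (5,336 − 4,634) / 5,744 = 702 / 5,744 = 0.122214.

0.122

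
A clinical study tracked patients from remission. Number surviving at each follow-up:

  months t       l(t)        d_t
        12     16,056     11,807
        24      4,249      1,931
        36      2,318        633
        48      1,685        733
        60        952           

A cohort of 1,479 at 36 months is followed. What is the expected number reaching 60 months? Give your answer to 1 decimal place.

The relevant probability is 952/2,318 = 0.410699.
Expected number = 1,479 × 0.410699 = 607.4.

607.4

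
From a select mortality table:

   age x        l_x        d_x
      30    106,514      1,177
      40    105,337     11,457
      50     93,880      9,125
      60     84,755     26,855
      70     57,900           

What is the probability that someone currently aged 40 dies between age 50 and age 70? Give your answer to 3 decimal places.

0.342

We want 10|20q40 = (l_50 − l_70)/l_40.
This is the probability of reaching 50 but not 70, conditional on being alive at 40: (l_50 − l_70) / l_40.
= (93,880 − 57,900) / 105,337 = 35,980 / 105,337 = 0.341570.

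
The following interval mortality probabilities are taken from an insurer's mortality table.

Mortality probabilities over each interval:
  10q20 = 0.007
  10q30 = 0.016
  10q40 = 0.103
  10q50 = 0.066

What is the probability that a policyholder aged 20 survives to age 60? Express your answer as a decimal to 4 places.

Survival from 20 to 60 is the product of surviving each interval: (1 − 0.007) × (1 − 0.016) × (1 − 0.103) × (1 − 0.066).
= 0.993 × 0.984 × 0.897 × 0.934 = 0.818622.

0.8186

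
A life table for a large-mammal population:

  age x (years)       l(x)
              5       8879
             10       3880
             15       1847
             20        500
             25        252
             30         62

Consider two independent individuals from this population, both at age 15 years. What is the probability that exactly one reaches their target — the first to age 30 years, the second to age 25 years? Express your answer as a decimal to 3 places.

0.161

p₁ = l(30)/l(15) = 62/1847 = 0.033568; p₂ = l(25)/l(15) = 252/1847 = 0.136437.
P(exactly one) = p₁(1−p₂) + (1−p₁)p₂ = 0.028988 + 0.131857 = 0.160845.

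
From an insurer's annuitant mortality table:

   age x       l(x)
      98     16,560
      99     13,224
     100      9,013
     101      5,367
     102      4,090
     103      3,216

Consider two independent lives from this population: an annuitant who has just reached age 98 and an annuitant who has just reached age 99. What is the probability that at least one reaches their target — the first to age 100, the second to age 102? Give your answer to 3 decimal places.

p₁ = l(100)/l(98) = 9,013/16,560 = 0.544263; p₂ = l(102)/l(99) = 4,090/13,224 = 0.309286.
P(at least one) = 1 − (1−p₁)(1−p₂) = 1 − 0.455737 × 0.690714 = 0.685216.

0.685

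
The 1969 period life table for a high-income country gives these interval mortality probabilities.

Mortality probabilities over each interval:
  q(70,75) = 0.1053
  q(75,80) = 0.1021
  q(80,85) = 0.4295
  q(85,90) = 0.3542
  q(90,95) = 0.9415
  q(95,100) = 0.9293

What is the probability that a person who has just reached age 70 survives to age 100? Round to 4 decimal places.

Survival from 70 to 100 is the product of surviving each interval: (1 − 0.1053) × (1 − 0.1021) × (1 − 0.4295) × (1 − 0.3542) × (1 − 0.9415) × (1 − 0.9293).
= 0.8947 × 0.8979 × 0.5705 × 0.6458 × 0.0585 × 0.0707 = 0.001224.

0.0012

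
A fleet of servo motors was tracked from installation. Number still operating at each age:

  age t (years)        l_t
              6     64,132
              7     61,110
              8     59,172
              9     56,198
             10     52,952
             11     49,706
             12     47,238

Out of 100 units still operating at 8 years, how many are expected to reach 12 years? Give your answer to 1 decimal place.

The relevant probability is 47,238/59,172 = 0.798317.
Expected number = 100 × 0.798317 = 79.8.

79.8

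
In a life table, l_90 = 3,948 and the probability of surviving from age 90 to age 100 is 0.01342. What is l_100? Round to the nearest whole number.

l_100 = l_90 × p = 3,948 × 0.01342 = 53.

53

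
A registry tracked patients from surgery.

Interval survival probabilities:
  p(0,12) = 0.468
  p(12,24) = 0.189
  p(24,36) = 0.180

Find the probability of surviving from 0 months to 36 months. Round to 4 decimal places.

0.0159

Survival from 0 to 36 is the product of surviving each interval: 0.468 × 0.189 × 0.180.
= 0.015921.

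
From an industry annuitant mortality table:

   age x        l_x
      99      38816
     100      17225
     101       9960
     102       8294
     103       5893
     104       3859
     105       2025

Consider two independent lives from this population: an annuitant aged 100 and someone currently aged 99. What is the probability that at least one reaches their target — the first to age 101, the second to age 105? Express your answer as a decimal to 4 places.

p₁ = l_101/l_100 = 9960/17225 = 0.578229; p₂ = l_105/l_99 = 2025/38816 = 0.052169.
P(at least one) = 1 − (1−p₁)(1−p₂) = 1 − 0.421771 × 0.947831 = 0.600232.

0.6002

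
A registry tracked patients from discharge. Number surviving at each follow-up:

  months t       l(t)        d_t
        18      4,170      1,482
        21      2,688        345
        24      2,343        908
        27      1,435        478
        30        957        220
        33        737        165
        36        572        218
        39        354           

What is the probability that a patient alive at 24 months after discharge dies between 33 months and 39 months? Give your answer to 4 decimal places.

This is the probability of reaching 33 but not 39, conditional on being alive at 24: (l(33) − l(39)) / l(24).
= (737 − 354) / 2,343 = 383 / 2,343 = 0.163466.

0.1635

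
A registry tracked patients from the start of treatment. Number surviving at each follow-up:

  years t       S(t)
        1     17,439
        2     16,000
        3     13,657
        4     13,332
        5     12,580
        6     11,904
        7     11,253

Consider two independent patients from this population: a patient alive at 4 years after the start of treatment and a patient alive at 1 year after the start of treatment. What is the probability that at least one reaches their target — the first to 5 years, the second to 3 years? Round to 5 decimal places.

0.98777

p₁ = S(5)/S(4) = 12,580/13,332 = 0.943594; p₂ = S(3)/S(1) = 13,657/17,439 = 0.783130.
P(at least one) = 1 − (1−p₁)(1−p₂) = 1 − 0.056406 × 0.216870 = 0.987767.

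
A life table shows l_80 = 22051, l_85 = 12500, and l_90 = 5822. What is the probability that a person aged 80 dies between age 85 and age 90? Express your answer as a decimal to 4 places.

0.3028

We want 5|5q80 = (l_85 − l_90)/l_80.
This is the probability of reaching 85 but not 90, conditional on being alive at 80: (l_85 − l_90) / l_80.
= (12500 − 5822) / 22051 = 6678 / 22051 = 0.302843.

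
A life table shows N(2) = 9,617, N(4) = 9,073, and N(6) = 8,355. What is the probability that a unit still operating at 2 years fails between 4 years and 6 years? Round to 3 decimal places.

0.075

This is the probability of reaching 4 but not 6, conditional on being operational at 2: (N(4) − N(6)) / N(2).
= (9,073 − 8,355) / 9,617 = 718 / 9,617 = 0.074659.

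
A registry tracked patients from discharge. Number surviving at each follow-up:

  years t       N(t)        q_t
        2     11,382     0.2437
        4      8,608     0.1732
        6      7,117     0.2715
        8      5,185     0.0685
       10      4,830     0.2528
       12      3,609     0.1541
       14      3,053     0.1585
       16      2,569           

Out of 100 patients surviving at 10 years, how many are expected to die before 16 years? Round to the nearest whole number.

47

The relevant probability is 1 − 2,569/4,830 = 0.468116.
Expected number = 100 × 0.468116 = 47.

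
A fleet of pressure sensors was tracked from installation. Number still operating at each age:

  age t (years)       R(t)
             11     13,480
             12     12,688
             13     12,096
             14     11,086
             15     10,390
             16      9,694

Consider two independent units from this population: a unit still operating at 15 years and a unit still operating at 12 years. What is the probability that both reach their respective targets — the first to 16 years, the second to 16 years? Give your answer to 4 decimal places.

0.7128

p₁ = R(16)/R(15) = 9,694/10,390 = 0.933013; p₂ = R(16)/R(12) = 9,694/12,688 = 0.764029.
P(both) = p₁ × p₂ = 0.933013 × 0.764029 = 0.712849.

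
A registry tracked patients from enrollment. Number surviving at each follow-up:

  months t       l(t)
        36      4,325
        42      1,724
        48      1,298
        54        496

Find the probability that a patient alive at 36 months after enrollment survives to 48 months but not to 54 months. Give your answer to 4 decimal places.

0.1854

This is the probability of reaching 48 but not 54, conditional on being alive at 36: (l(48) − l(54)) / l(36).
= (1,298 − 496) / 4,325 = 802 / 4,325 = 0.185434.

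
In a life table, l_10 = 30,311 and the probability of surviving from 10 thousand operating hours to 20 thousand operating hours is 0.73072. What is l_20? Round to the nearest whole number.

22149

l_20 = l_10 × p = 30,311 × 0.73072 = 22149.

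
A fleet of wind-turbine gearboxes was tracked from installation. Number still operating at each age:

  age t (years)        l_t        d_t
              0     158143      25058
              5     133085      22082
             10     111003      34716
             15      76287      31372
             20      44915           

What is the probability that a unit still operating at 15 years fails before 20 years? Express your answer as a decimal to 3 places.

0.411

P(fail before 20 | operational at 15) = 1 − l_20/l_15 = 1 − 44915/76287 = (31372)/76287 = 0.411237.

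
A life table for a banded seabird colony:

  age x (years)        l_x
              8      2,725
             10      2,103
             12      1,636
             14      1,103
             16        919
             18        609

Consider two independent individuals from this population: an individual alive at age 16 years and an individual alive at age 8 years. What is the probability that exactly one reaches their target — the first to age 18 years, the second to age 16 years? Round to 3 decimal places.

0.553

p₁ = l_18/l_16 = 609/919 = 0.662677; p₂ = l_16/l_8 = 919/2,725 = 0.337248.
P(exactly one) = p₁(1−p₂) + (1−p₁)p₂ = 0.439191 + 0.113762 = 0.552952.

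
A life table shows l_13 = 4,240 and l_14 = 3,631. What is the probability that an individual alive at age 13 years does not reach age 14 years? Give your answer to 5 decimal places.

P(die before 14 | alive at 13) = 1 − l_14/l_13 = 1 − 3,631/4,240 = (609)/4,240 = 0.143632.

0.14363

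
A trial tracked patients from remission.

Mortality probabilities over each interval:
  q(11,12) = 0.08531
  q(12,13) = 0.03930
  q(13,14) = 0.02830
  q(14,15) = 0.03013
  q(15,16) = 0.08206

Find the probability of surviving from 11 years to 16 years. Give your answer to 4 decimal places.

Survival from 11 to 16 is the product of surviving each interval: (1 − 0.08531) × (1 − 0.03930) × (1 − 0.02830) × (1 − 0.03013) × (1 − 0.08206).
= 0.91469 × 0.96070 × 0.97170 × 0.96987 × 0.91794 = 0.760189.

0.7602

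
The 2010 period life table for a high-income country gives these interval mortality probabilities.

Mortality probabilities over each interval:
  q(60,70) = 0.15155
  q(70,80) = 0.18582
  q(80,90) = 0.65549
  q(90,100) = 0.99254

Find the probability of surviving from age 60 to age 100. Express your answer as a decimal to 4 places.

The overall survival probability is (1 − 0.15155) × (1 − 0.18582) × (1 − 0.65549) × (1 − 0.99254).
= 0.84845 × 0.81418 × 0.34451 × 0.00746 = 0.001775.

0.0018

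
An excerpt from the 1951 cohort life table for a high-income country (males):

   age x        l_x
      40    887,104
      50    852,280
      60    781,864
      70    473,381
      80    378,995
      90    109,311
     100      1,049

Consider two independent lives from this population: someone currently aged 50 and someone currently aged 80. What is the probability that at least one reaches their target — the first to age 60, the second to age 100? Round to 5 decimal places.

0.91761

p₁ = l_60/l_50 = 781,864/852,280 = 0.917379; p₂ = l_100/l_80 = 1,049/378,995 = 0.002768.
P(at least one) = 1 − (1−p₁)(1−p₂) = 1 − 0.082621 × 0.997232 = 0.917608.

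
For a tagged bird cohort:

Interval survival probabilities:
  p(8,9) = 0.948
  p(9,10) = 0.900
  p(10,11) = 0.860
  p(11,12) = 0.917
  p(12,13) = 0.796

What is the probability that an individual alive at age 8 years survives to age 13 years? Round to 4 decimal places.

P(survive 8→13) = 0.948 × 0.900 × 0.860 × 0.917 × 0.796.
= 0.535589.

0.5356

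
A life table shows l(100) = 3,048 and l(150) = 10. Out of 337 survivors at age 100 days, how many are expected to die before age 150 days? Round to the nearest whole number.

The relevant probability is 1 − 10/3,048 = 0.996719.
Expected number = 337 × 0.996719 = 336.

336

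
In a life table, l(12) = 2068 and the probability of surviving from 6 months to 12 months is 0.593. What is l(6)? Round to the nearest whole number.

3487

l(6) = l(12) / p = 2068 / 0.593 = 3487.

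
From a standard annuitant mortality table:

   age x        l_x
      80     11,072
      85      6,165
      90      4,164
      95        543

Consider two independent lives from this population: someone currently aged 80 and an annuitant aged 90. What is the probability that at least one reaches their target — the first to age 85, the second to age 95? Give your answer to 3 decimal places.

0.615

p₁ = l_85/l_80 = 6,165/11,072 = 0.556810; p₂ = l_95/l_90 = 543/4,164 = 0.130403.
P(at least one) = 1 − (1−p₁)(1−p₂) = 1 − 0.443190 × 0.869597 = 0.614603.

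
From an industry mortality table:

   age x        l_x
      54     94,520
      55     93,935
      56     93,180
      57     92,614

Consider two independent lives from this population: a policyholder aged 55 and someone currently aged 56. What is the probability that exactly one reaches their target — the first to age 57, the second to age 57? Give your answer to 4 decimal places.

0.0200

p₁ = l_57/l_55 = 92,614/93,935 = 0.985937; p₂ = l_57/l_56 = 92,614/93,180 = 0.993926.
P(exactly one) = p₁(1−p₂) + (1−p₁)p₂ = 0.005989 + 0.013978 = 0.019966.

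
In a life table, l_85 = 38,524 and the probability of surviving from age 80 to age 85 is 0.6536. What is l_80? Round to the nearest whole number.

l_80 = l_85 / p = 38,524 / 0.6536 = 58941.

58941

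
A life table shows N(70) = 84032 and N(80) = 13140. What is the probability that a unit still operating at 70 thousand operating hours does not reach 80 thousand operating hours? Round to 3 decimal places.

0.844

P(fail before 80 | operational at 70) = 1 − N(80)/N(70) = 1 − 13140/84032 = (70892)/84032 = 0.843631.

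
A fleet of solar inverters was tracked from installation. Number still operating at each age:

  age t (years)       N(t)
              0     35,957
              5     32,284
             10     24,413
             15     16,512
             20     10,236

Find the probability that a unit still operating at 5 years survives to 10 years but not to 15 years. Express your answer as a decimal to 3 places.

0.245

This is the probability of reaching 10 but not 15, conditional on being operational at 5: (N(10) − N(15)) / N(5).
= (24,413 − 16,512) / 32,284 = 7,901 / 32,284 = 0.244734.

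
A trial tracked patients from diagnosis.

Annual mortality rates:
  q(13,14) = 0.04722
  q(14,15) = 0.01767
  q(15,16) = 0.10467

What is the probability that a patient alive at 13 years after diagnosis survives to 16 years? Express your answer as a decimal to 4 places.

P(survive 13→16) = (1 − 0.04722) × (1 − 0.01767) × (1 − 0.10467).
= 0.95278 × 0.98233 × 0.89533 = 0.837979.

0.8380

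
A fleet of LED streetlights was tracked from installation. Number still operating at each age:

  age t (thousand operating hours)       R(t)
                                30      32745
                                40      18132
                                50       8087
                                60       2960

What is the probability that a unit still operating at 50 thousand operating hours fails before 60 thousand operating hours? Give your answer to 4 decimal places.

P(fail before 60 | operational at 50) = 1 − R(60)/R(50) = 1 − 2960/8087 = (5127)/8087 = 0.633980.

0.6340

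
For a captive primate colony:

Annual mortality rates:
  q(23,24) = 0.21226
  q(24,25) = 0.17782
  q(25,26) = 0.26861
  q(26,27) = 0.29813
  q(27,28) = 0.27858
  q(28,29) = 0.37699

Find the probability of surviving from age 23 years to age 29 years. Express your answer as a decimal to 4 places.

0.1494

The overall survival probability is (1 − 0.21226) × (1 − 0.17782) × (1 − 0.26861) × (1 − 0.29813) × (1 − 0.27858) × (1 − 0.37699).
= 0.78774 × 0.82218 × 0.73139 × 0.70187 × 0.72142 × 0.62301 = 0.149430.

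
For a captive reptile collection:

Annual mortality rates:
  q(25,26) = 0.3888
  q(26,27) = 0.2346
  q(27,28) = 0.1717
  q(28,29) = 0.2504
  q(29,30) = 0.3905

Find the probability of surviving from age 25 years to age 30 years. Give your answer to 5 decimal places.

0.17704

Chaining the interval survival probabilities: (1 − 0.3888) × (1 − 0.2346) × (1 − 0.1717) × (1 − 0.2504) × (1 − 0.3905).
= 0.6112 × 0.7654 × 0.8283 × 0.7496 × 0.6095 = 0.177036.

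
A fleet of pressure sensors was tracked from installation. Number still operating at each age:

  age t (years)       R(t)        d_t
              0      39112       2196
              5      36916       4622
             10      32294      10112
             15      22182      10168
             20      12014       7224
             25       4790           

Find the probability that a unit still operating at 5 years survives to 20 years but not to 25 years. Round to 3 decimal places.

0.196

This is the probability of reaching 20 but not 25, conditional on being operational at 5: (R(20) − R(25)) / R(5).
= (12014 − 4790) / 36916 = 7224 / 36916 = 0.195688.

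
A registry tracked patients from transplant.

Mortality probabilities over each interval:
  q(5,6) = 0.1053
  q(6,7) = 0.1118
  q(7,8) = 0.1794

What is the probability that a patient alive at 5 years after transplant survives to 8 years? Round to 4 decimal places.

Chaining the interval survival probabilities: (1 − 0.1053) × (1 − 0.1118) × (1 − 0.1794).
= 0.8947 × 0.8882 × 0.8206 = 0.652108.

0.6521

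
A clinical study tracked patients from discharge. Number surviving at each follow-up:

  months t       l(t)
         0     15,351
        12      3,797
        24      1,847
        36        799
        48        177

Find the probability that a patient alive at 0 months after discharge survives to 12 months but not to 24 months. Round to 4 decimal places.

This is the probability of reaching 12 but not 24, conditional on being alive at 0: (l(12) − l(24)) / l(0).
= (3,797 − 1,847) / 15,351 = 1,950 / 15,351 = 0.127028.

0.1270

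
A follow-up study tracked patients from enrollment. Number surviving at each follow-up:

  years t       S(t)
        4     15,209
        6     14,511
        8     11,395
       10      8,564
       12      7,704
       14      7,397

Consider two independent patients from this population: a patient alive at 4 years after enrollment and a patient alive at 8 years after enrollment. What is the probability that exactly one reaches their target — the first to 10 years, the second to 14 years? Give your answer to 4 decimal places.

0.4812

p₁ = S(10)/S(4) = 8,564/15,209 = 0.563088; p₂ = S(14)/S(8) = 7,397/11,395 = 0.649144.
P(exactly one) = p₁(1−p₂) + (1−p₁)p₂ = 0.197563 + 0.283619 = 0.481182.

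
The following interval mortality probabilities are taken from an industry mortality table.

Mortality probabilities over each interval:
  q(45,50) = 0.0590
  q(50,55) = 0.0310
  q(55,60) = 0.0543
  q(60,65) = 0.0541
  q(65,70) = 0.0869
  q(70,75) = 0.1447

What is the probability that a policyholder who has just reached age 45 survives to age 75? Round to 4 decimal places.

Survival from 45 to 75 is the product of surviving each interval: (1 − 0.0590) × (1 − 0.0310) × (1 − 0.0543) × (1 − 0.0541) × (1 − 0.0869) × (1 − 0.1447).
= 0.9410 × 0.9690 × 0.9457 × 0.9459 × 0.9131 × 0.8553 = 0.637014.

0.6370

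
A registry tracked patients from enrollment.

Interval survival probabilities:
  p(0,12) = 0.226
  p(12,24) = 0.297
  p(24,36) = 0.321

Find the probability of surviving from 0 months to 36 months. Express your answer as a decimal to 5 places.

0.02155

P(survive 0→36) = 0.226 × 0.297 × 0.321.
= 0.021546.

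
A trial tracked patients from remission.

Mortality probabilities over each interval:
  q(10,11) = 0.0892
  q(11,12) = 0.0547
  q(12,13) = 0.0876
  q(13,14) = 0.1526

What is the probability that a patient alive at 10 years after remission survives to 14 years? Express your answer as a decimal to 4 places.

0.6657

The overall survival probability is (1 − 0.0892) × (1 − 0.0547) × (1 − 0.0876) × (1 − 0.1526).
= 0.9108 × 0.9453 × 0.9124 × 0.8474 = 0.665681.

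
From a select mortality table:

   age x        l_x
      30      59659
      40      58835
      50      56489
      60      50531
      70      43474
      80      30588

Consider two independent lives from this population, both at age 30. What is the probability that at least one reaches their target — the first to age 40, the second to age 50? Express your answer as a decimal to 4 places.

0.9993

p₁ = l_40/l_30 = 58835/59659 = 0.986188; p₂ = l_50/l_30 = 56489/59659 = 0.946865.
P(at least one) = 1 − (1−p₁)(1−p₂) = 1 − 0.013812 × 0.053135 = 0.999266.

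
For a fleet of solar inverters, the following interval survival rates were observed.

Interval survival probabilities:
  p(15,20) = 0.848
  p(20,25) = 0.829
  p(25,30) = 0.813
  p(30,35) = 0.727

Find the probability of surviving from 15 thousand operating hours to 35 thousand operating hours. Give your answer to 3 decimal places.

P(survive 15→35) = 0.848 × 0.829 × 0.813 × 0.727.
= 0.415504.

0.416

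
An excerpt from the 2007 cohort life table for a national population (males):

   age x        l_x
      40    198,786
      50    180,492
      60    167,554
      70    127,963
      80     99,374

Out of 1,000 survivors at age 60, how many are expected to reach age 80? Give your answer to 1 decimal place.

593.1

The relevant probability is 99,374/167,554 = 0.593086.
Expected number = 1,000 × 0.593086 = 593.1.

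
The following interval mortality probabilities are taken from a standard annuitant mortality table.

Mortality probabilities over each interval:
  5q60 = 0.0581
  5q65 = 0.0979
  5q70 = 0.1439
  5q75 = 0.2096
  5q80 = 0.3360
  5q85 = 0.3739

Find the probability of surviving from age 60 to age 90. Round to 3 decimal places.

Survival from 60 to 90 is the product of surviving each interval: (1 − 0.0581) × (1 − 0.0979) × (1 − 0.1439) × (1 − 0.2096) × (1 − 0.3360) × (1 − 0.3739).
= 0.9419 × 0.9021 × 0.8561 × 0.7904 × 0.6640 × 0.6261 = 0.239025.

0.239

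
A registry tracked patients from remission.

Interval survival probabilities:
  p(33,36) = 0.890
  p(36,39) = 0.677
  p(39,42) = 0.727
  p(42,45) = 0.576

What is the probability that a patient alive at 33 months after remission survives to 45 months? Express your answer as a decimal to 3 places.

0.252

The overall survival probability is 0.890 × 0.677 × 0.727 × 0.576.
= 0.252311.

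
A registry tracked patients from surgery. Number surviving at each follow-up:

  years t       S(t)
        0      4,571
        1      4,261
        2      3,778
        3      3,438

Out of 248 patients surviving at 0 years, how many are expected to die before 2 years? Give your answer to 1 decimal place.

43.0

The relevant probability is 1 − 3,778/4,571 = 0.173485.
Expected number = 248 × 0.173485 = 43.0.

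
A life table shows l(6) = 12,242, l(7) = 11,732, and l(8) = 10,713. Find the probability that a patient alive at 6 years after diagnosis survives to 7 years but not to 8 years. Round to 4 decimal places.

0.0832

This is the probability of reaching 7 but not 8, conditional on being alive at 6: (l(7) − l(8)) / l(6).
= (11,732 − 10,713) / 12,242 = 1,019 / 12,242 = 0.083238.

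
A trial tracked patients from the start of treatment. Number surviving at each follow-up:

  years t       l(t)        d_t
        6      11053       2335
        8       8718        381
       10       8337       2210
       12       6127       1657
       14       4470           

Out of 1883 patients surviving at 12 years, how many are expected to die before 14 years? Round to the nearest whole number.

509

The relevant probability is 1 − 4470/6127 = 0.270442.
Expected number = 1883 × 0.270442 = 509.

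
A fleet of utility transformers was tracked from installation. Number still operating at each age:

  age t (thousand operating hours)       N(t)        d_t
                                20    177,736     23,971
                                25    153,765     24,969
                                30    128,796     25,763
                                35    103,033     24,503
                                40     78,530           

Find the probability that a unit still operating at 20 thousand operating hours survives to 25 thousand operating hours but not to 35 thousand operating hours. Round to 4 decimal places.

This is the probability of reaching 25 but not 35, conditional on being operational at 20: (N(25) − N(35)) / N(20).
= (153,765 − 103,033) / 177,736 = 50,732 / 177,736 = 0.285435.

0.2854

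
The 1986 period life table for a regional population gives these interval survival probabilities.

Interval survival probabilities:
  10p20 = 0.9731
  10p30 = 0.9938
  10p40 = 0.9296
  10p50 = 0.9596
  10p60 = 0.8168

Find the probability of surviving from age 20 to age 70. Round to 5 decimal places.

The overall survival probability is 0.9731 × 0.9938 × 0.9296 × 0.9596 × 0.8168.
= 0.704626.

0.70463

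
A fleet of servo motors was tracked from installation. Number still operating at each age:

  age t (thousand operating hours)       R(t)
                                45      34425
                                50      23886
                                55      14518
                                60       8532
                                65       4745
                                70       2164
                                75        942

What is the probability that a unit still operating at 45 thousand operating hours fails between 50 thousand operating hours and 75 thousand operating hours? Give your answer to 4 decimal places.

This is the probability of reaching 50 but not 75, conditional on being operational at 45: (R(50) − R(75)) / R(45).
= (23886 − 942) / 34425 = 22944 / 34425 = 0.666492.

0.6665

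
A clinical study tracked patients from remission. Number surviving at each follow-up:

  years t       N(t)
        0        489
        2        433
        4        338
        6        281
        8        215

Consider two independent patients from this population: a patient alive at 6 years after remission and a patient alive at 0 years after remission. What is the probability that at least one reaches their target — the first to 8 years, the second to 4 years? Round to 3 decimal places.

p₁ = N(8)/N(6) = 215/281 = 0.765125; p₂ = N(4)/N(0) = 338/489 = 0.691207.
P(at least one) = 1 − (1−p₁)(1−p₂) = 1 − 0.234875 × 0.308793 = 0.927472.

0.927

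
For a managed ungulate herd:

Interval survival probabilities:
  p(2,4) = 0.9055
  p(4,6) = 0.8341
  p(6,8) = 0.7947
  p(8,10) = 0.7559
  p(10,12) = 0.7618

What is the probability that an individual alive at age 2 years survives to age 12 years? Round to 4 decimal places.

0.3456

Survival from 2 to 12 is the product of surviving each interval: 0.9055 × 0.8341 × 0.7947 × 0.7559 × 0.7618.
= 0.345633.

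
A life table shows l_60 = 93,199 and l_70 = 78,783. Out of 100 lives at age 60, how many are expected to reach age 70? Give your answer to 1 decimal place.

84.5

The relevant probability is 78,783/93,199 = 0.845320.
Expected number = 100 × 0.845320 = 84.5.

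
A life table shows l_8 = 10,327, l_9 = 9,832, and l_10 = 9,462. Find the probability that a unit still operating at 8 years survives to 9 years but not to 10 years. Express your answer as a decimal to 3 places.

0.036

This is the probability of reaching 9 but not 10, conditional on being operational at 8: (l_9 − l_10) / l_8.
= (9,832 − 9,462) / 10,327 = 370 / 10,327 = 0.035828.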